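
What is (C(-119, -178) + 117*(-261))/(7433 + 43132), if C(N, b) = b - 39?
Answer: -30754/50565 ≈ -0.60821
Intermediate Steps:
C(N, b) = -39 + b
(C(-119, -178) + 117*(-261))/(7433 + 43132) = ((-39 - 178) + 117*(-261))/(7433 + 43132) = (-217 - 30537)/50565 = -30754*1/50565 = -30754/50565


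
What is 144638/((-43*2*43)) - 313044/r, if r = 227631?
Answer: -5680288215/140296573 ≈ -40.488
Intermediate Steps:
144638/((-43*2*43)) - 313044/r = 144638/((-43*2*43)) - 313044/227631 = 144638/((-86*43)) - 313044*1/227631 = 144638/(-3698) - 104348/75877 = 144638*(-1/3698) - 104348/75877 = -72319/1849 - 104348/75877 = -5680288215/140296573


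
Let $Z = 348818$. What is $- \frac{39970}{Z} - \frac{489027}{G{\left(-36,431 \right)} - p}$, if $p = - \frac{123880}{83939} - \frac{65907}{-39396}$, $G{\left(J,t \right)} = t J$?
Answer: $\frac{93673026984596672249}{2982969719841925691} \approx 31.403$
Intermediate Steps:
$G{\left(J,t \right)} = J t$
$p = \frac{217263731}{1102286948}$ ($p = \left(-123880\right) \frac{1}{83939} - - \frac{21969}{13132} = - \frac{123880}{83939} + \frac{21969}{13132} = \frac{217263731}{1102286948} \approx 0.1971$)
$- \frac{39970}{Z} - \frac{489027}{G{\left(-36,431 \right)} - p} = - \frac{39970}{348818} - \frac{489027}{\left(-36\right) 431 - \frac{217263731}{1102286948}} = \left(-39970\right) \frac{1}{348818} - \frac{489027}{-15516 - \frac{217263731}{1102286948}} = - \frac{19985}{174409} - \frac{489027}{- \frac{17103301548899}{1102286948}} = - \frac{19985}{174409} - - \frac{539048079319596}{17103301548899} = - \frac{19985}{174409} + \frac{539048079319596}{17103301548899} = \frac{93673026984596672249}{2982969719841925691}$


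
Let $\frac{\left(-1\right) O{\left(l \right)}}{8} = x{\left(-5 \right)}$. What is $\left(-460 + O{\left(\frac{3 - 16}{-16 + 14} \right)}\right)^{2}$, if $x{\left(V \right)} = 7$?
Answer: $266256$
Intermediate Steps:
$O{\left(l \right)} = -56$ ($O{\left(l \right)} = \left(-8\right) 7 = -56$)
$\left(-460 + O{\left(\frac{3 - 16}{-16 + 14} \right)}\right)^{2} = \left(-460 - 56\right)^{2} = \left(-516\right)^{2} = 266256$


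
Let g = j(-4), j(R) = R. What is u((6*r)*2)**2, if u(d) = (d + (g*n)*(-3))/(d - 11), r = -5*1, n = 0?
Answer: 3600/5041 ≈ 0.71414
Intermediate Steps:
g = -4
r = -5
u(d) = d/(-11 + d) (u(d) = (d - 4*0*(-3))/(d - 11) = (d + 0*(-3))/(-11 + d) = (d + 0)/(-11 + d) = d/(-11 + d))
u((6*r)*2)**2 = (((6*(-5))*2)/(-11 + (6*(-5))*2))**2 = ((-30*2)/(-11 - 30*2))**2 = (-60/(-11 - 60))**2 = (-60/(-71))**2 = (-60*(-1/71))**2 = (60/71)**2 = 3600/5041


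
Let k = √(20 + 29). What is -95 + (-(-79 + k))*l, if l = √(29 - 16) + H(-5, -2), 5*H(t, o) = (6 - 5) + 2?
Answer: -259/5 + 72*√13 ≈ 207.80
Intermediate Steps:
k = 7 (k = √49 = 7)
H(t, o) = ⅗ (H(t, o) = ((6 - 5) + 2)/5 = (1 + 2)/5 = (⅕)*3 = ⅗)
l = ⅗ + √13 (l = √(29 - 16) + ⅗ = √13 + ⅗ = ⅗ + √13 ≈ 4.2056)
-95 + (-(-79 + k))*l = -95 + (-(-79 + 7))*(⅗ + √13) = -95 + (-1*(-72))*(⅗ + √13) = -95 + 72*(⅗ + √13) = -95 + (216/5 + 72*√13) = -259/5 + 72*√13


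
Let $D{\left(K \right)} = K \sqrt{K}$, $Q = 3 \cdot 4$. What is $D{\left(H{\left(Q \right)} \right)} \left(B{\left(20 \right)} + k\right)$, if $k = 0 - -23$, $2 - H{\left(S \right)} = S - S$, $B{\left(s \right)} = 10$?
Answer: $66 \sqrt{2} \approx 93.338$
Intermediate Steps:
$Q = 12$
$H{\left(S \right)} = 2$ ($H{\left(S \right)} = 2 - \left(S - S\right) = 2 - 0 = 2 + 0 = 2$)
$D{\left(K \right)} = K^{\frac{3}{2}}$
$k = 23$ ($k = 0 + 23 = 23$)
$D{\left(H{\left(Q \right)} \right)} \left(B{\left(20 \right)} + k\right) = 2^{\frac{3}{2}} \left(10 + 23\right) = 2 \sqrt{2} \cdot 33 = 66 \sqrt{2}$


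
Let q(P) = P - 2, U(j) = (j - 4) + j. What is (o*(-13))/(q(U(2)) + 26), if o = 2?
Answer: -13/12 ≈ -1.0833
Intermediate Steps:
U(j) = -4 + 2*j (U(j) = (-4 + j) + j = -4 + 2*j)
q(P) = -2 + P
(o*(-13))/(q(U(2)) + 26) = (2*(-13))/((-2 + (-4 + 2*2)) + 26) = -26/((-2 + (-4 + 4)) + 26) = -26/((-2 + 0) + 26) = -26/(-2 + 26) = -26/24 = -26*1/24 = -13/12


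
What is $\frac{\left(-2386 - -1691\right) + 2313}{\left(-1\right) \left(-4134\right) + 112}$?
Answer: $\frac{809}{2123} \approx 0.38106$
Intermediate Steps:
$\frac{\left(-2386 - -1691\right) + 2313}{\left(-1\right) \left(-4134\right) + 112} = \frac{\left(-2386 + 1691\right) + 2313}{4134 + 112} = \frac{-695 + 2313}{4246} = 1618 \cdot \frac{1}{4246} = \frac{809}{2123}$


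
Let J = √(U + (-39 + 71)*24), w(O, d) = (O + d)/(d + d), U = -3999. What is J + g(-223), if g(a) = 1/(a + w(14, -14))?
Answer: -1/223 + 3*I*√359 ≈ -0.0044843 + 56.842*I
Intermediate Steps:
w(O, d) = (O + d)/(2*d) (w(O, d) = (O + d)/((2*d)) = (O + d)*(1/(2*d)) = (O + d)/(2*d))
g(a) = 1/a (g(a) = 1/(a + (½)*(14 - 14)/(-14)) = 1/(a + (½)*(-1/14)*0) = 1/(a + 0) = 1/a)
J = 3*I*√359 (J = √(-3999 + (-39 + 71)*24) = √(-3999 + 32*24) = √(-3999 + 768) = √(-3231) = 3*I*√359 ≈ 56.842*I)
J + g(-223) = 3*I*√359 + 1/(-223) = 3*I*√359 - 1/223 = -1/223 + 3*I*√359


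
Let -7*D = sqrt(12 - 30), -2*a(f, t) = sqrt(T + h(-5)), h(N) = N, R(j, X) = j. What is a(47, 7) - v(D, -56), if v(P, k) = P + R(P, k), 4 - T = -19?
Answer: sqrt(2)*(-21 + 12*I)/14 ≈ -2.1213 + 1.2122*I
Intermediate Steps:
T = 23 (T = 4 - 1*(-19) = 4 + 19 = 23)
a(f, t) = -3*sqrt(2)/2 (a(f, t) = -sqrt(23 - 5)/2 = -3*sqrt(2)/2)
D = -3*I*sqrt(2)/7 (D = -sqrt(12 - 30)/7 = -3*I*sqrt(2)/7 ≈ -0.60609*I)
v(P, k) = 2*P (v(P, k) = P + P = 2*P)
a(47, 7) - v(D, -56) = -3*sqrt(2)/2 - 2*(-3*I*sqrt(2)/7) = -3*sqrt(2)/2 - (-6)*I*sqrt(2)/7 = -3*sqrt(2)/2 + 6*I*sqrt(2)/7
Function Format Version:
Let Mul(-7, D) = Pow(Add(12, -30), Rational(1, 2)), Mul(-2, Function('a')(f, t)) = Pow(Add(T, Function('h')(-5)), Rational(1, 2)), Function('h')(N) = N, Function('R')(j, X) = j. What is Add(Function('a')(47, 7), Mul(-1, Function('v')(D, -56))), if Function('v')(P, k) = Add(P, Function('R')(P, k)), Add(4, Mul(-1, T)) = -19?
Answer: Mul(Rational(1, 14), Pow(2, Rational(1, 2)), Add(-21, Mul(12, I))) ≈ Add(-2.1213, Mul(1.2122, I))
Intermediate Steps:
T = 23 (T = Add(4, Mul(-1, -19)) = Add(4, 19) = 23)
Function('a')(f, t) = Mul(Rational(-3, 2), Pow(2, Rational(1, 2))) (Function('a')(f, t) = Mul(Rational(-1, 2), Pow(Add(23, -5), Rational(1, 2))) = Mul(Rational(-1, 2), Pow(18, Rational(1, 2))) = Mul(Rational(-1, 2), Mul(3, Pow(2, Rational(1, 2)))) = Mul(Rational(-3, 2), Pow(2, Rational(1, 2))))
D = Mul(Rational(-3, 7), I, Pow(2, Rational(1, 2))) (D = Mul(Rational(-1, 7), Pow(Add(12, -30), Rational(1, 2))) = Mul(Rational(-1, 7), Pow(-18, Rational(1, 2))) = Mul(Rational(-1, 7), Mul(3, I, Pow(2, Rational(1, 2)))) = Mul(Rational(-3, 7), I, Pow(2, Rational(1, 2))) ≈ Mul(-0.60609, I))
Function('v')(P, k) = Mul(2, P) (Function('v')(P, k) = Add(P, P) = Mul(2, P))
Add(Function('a')(47, 7), Mul(-1, Function('v')(D, -56))) = Add(Mul(Rational(-3, 2), Pow(2, Rational(1, 2))), Mul(-1, Mul(2, Mul(Rational(-3, 7), I, Pow(2, Rational(1, 2)))))) = Add(Mul(Rational(-3, 2), Pow(2, Rational(1, 2))), Mul(-1, Mul(Rational(-6, 7), I, Pow(2, Rational(1, 2))))) = Add(Mul(Rational(-3, 2), Pow(2, Rational(1, 2))), Mul(Rational(6, 7), I, Pow(2, Rational(1, 2))))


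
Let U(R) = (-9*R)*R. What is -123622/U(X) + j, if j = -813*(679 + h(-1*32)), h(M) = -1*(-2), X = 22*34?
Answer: -1393969744693/2517768 ≈ -5.5365e+5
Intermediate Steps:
X = 748
h(M) = 2
U(R) = -9*R**2
j = -553653 (j = -813*(679 + 2) = -813*681 = -553653)
-123622/U(X) + j = -123622/((-9*748**2)) - 553653 = -123622/((-9*559504)) - 553653 = -123622/(-5035536) - 553653 = -123622*(-1/5035536) - 553653 = 61811/2517768 - 553653 = -1393969744693/2517768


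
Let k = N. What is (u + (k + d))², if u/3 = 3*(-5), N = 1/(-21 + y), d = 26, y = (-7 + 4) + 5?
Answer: 131044/361 ≈ 363.00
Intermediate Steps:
y = 2 (y = -3 + 5 = 2)
N = -1/19 (N = 1/(-21 + 2) = 1/(-19) = -1/19 ≈ -0.052632)
u = -45 (u = 3*(3*(-5)) = 3*(-15) = -45)
k = -1/19 ≈ -0.052632
(u + (k + d))² = (-45 + (-1/19 + 26))² = (-45 + 493/19)² = (-362/19)² = 131044/361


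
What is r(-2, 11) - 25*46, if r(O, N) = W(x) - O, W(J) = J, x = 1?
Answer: -1147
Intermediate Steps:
r(O, N) = 1 - O
r(-2, 11) - 25*46 = (1 - 1*(-2)) - 25*46 = (1 + 2) - 1150 = 3 - 1150 = -1147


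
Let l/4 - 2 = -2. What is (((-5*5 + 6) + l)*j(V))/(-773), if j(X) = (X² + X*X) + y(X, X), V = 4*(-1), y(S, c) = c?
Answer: 532/773 ≈ 0.68823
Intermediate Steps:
V = -4
l = 0 (l = 8 + 4*(-2) = 8 - 8 = 0)
j(X) = X + 2*X² (j(X) = (X² + X*X) + X = (X² + X²) + X = 2*X² + X = X + 2*X²)
(((-5*5 + 6) + l)*j(V))/(-773) = (((-5*5 + 6) + 0)*(-4*(1 + 2*(-4))))/(-773) = (((-25 + 6) + 0)*(-4*(1 - 8)))*(-1/773) = ((-19 + 0)*(-4*(-7)))*(-1/773) = -19*28*(-1/773) = -532*(-1/773) = 532/773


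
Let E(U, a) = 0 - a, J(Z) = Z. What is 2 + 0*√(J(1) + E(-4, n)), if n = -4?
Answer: 2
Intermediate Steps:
E(U, a) = -a
2 + 0*√(J(1) + E(-4, n)) = 2 + 0*√(1 - 1*(-4)) = 2 + 0*√(1 + 4) = 2 + 0*√5 = 2 + 0 = 2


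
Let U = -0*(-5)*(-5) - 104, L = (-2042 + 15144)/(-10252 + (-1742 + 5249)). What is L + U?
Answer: -714582/6745 ≈ -105.94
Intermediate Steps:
L = -13102/6745 (L = 13102/(-10252 + 3507) = 13102/(-6745) = 13102*(-1/6745) = -13102/6745 ≈ -1.9425)
U = -104 (U = -0*(-5) - 104 = -1*0 - 104 = 0 - 104 = -104)
L + U = -13102/6745 - 104 = -714582/6745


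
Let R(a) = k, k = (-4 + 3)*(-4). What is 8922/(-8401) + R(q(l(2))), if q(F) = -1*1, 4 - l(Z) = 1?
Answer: 24682/8401 ≈ 2.9380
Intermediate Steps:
l(Z) = 3 (l(Z) = 4 - 1*1 = 4 - 1 = 3)
q(F) = -1
k = 4 (k = -1*(-4) = 4)
R(a) = 4
8922/(-8401) + R(q(l(2))) = 8922/(-8401) + 4 = 8922*(-1/8401) + 4 = -8922/8401 + 4 = 24682/8401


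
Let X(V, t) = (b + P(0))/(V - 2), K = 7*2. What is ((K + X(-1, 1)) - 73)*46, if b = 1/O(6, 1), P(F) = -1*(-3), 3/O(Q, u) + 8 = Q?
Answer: -24748/9 ≈ -2749.8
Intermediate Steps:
K = 14
O(Q, u) = 3/(-8 + Q)
P(F) = 3
b = -2/3 (b = 1/(3/(-8 + 6)) = 1/(3/(-2)) = 1/(3*(-1/2)) = 1/(-3/2) = -2/3 ≈ -0.66667)
X(V, t) = 7/(3*(-2 + V)) (X(V, t) = (-2/3 + 3)/(V - 2) = 7/(3*(-2 + V)))
((K + X(-1, 1)) - 73)*46 = ((14 + 7/(3*(-2 - 1))) - 73)*46 = ((14 + (7/3)/(-3)) - 73)*46 = ((14 + (7/3)*(-1/3)) - 73)*46 = ((14 - 7/9) - 73)*46 = (119/9 - 73)*46 = -538/9*46 = -24748/9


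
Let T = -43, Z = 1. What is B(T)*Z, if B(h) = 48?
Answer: 48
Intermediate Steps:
B(T)*Z = 48*1 = 48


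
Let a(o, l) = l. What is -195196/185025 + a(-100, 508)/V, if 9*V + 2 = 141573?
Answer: -26788158616/26194174275 ≈ -1.0227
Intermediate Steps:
V = 141571/9 (V = -2/9 + (⅑)*141573 = -2/9 + 47191/3 = 141571/9 ≈ 15730.)
-195196/185025 + a(-100, 508)/V = -195196/185025 + 508/(141571/9) = -195196*1/185025 + 508*(9/141571) = -195196/185025 + 4572/141571 = -26788158616/26194174275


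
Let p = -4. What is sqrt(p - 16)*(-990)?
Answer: -1980*I*sqrt(5) ≈ -4427.4*I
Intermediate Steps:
sqrt(p - 16)*(-990) = sqrt(-4 - 16)*(-990) = sqrt(-20)*(-990) = (2*I*sqrt(5))*(-990) = -1980*I*sqrt(5)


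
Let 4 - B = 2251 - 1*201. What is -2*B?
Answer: 4092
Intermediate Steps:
B = -2046 (B = 4 - (2251 - 1*201) = 4 - (2251 - 201) = 4 - 1*2050 = 4 - 2050 = -2046)
-2*B = -2*(-2046) = 4092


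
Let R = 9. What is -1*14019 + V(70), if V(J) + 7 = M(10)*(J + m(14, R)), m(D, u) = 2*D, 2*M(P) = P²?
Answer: -9126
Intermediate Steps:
M(P) = P²/2
V(J) = 1393 + 50*J (V(J) = -7 + ((½)*10²)*(J + 2*14) = -7 + ((½)*100)*(J + 28) = -7 + 50*(28 + J) = -7 + (1400 + 50*J) = 1393 + 50*J)
-1*14019 + V(70) = -1*14019 + (1393 + 50*70) = -14019 + (1393 + 3500) = -14019 + 4893 = -9126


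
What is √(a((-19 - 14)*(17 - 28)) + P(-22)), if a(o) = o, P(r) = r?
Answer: √341 ≈ 18.466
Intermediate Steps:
√(a((-19 - 14)*(17 - 28)) + P(-22)) = √((-19 - 14)*(17 - 28) - 22) = √(-33*(-11) - 22) = √(363 - 22) = √341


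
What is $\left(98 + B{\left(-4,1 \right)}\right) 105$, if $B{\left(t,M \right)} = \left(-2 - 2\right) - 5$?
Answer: $9345$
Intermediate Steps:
$B{\left(t,M \right)} = -9$ ($B{\left(t,M \right)} = -4 - 5 = -9$)
$\left(98 + B{\left(-4,1 \right)}\right) 105 = \left(98 - 9\right) 105 = 89 \cdot 105 = 9345$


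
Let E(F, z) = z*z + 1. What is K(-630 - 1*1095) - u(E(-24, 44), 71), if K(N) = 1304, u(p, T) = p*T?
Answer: -136223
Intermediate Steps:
E(F, z) = 1 + z**2 (E(F, z) = z**2 + 1 = 1 + z**2)
u(p, T) = T*p
K(-630 - 1*1095) - u(E(-24, 44), 71) = 1304 - 71*(1 + 44**2) = 1304 - 71*(1 + 1936) = 1304 - 71*1937 = 1304 - 1*137527 = 1304 - 137527 = -136223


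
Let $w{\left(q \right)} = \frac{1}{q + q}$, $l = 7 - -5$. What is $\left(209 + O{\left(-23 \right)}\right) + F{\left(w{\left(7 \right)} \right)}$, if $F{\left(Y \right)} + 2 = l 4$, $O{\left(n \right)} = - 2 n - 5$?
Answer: $296$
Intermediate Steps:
$l = 12$ ($l = 7 + 5 = 12$)
$w{\left(q \right)} = \frac{1}{2 q}$
$O{\left(n \right)} = -5 - 2 n$
$F{\left(Y \right)} = 46$ ($F{\left(Y \right)} = -2 + 12 \cdot 4 = -2 + 48 = 46$)
$\left(209 + O{\left(-23 \right)}\right) + F{\left(w{\left(7 \right)} \right)} = \left(209 - -41\right) + 46 = \left(209 + \left(-5 + 46\right)\right) + 46 = \left(209 + 41\right) + 46 = 250 + 46 = 296$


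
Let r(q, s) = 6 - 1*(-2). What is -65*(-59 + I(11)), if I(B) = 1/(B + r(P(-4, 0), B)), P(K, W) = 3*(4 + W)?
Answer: 72800/19 ≈ 3831.6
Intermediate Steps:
P(K, W) = 12 + 3*W
r(q, s) = 8 (r(q, s) = 6 + 2 = 8)
I(B) = 1/(8 + B) (I(B) = 1/(B + 8) = 1/(8 + B))
-65*(-59 + I(11)) = -65*(-59 + 1/(8 + 11)) = -65*(-59 + 1/19) = -65*(-1120/19) = 72800/19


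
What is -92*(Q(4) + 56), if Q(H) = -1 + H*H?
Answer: -6532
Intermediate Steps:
Q(H) = -1 + H²
-92*(Q(4) + 56) = -92*((-1 + 4²) + 56) = -92*((-1 + 16) + 56) = -92*(15 + 56) = -92*71 = -6532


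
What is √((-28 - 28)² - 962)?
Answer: √2174 ≈ 46.626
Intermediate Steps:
√((-28 - 28)² - 962) = √((-56)² - 962) = √(3136 - 962) = √2174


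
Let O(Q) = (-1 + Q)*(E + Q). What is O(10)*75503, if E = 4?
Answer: 9513378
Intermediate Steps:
O(Q) = (-1 + Q)*(4 + Q)
O(10)*75503 = (-4 + 10² + 3*10)*75503 = (-4 + 100 + 30)*75503 = 126*75503 = 9513378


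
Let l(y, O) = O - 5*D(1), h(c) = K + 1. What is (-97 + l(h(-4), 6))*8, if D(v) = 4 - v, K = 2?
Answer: -848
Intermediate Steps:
h(c) = 3 (h(c) = 2 + 1 = 3)
l(y, O) = -15 + O (l(y, O) = O - 5*(4 - 1*1) = O - 5*(4 - 1) = O - 5*3 = O - 15 = -15 + O)
(-97 + l(h(-4), 6))*8 = (-97 + (-15 + 6))*8 = (-97 - 9)*8 = -106*8 = -848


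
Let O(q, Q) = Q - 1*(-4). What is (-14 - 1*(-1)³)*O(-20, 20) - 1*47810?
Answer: -48122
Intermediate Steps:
O(q, Q) = 4 + Q (O(q, Q) = Q + 4 = 4 + Q)
(-14 - 1*(-1)³)*O(-20, 20) - 1*47810 = (-14 - 1*(-1)³)*(4 + 20) - 1*47810 = (-14 - 1*(-1))*24 - 47810 = (-14 + 1)*24 - 47810 = -13*24 - 47810 = -312 - 47810 = -48122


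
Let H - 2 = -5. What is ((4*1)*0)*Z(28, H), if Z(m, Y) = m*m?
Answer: 0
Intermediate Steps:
H = -3 (H = 2 - 5 = -3)
Z(m, Y) = m²
((4*1)*0)*Z(28, H) = ((4*1)*0)*28² = (4*0)*784 = 0*784 = 0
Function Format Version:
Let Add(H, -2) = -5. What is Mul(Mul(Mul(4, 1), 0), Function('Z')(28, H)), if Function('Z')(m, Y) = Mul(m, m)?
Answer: 0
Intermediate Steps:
H = -3 (H = Add(2, -5) = -3)
Function('Z')(m, Y) = Pow(m, 2)
Mul(Mul(Mul(4, 1), 0), Function('Z')(28, H)) = Mul(Mul(Mul(4, 1), 0), Pow(28, 2)) = Mul(Mul(4, 0), 784) = Mul(0, 784) = 0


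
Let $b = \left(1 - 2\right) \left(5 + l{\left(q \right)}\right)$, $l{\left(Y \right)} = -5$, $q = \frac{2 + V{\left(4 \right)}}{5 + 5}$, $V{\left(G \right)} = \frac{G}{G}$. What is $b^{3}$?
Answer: $0$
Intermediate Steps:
$V{\left(G \right)} = 1$
$q = \frac{3}{10}$ ($q = \frac{2 + 1}{5 + 5} = \frac{3}{10} \approx 0.3$)
$b = 0$ ($b = \left(1 - 2\right) \left(5 - 5\right) = \left(-1\right) 0 = 0$)
$b^{3} = 0^{3} = 0$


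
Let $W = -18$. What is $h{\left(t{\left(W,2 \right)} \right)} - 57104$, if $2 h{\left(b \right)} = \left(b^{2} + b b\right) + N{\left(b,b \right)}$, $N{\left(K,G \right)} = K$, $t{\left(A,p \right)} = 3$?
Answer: $- \frac{114187}{2} \approx -57094.0$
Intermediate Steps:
$h{\left(b \right)} = b^{2} + \frac{b}{2}$ ($h{\left(b \right)} = \frac{\left(b^{2} + b b\right) + b}{2} = \frac{\left(b^{2} + b^{2}\right) + b}{2} = \frac{2 b^{2} + b}{2} = \frac{b + 2 b^{2}}{2} = b^{2} + \frac{b}{2}$)
$h{\left(t{\left(W,2 \right)} \right)} - 57104 = 3 \left(\frac{1}{2} + 3\right) - 57104 = 3 \cdot \frac{7}{2} - 57104 = \frac{21}{2} - 57104 = - \frac{114187}{2}$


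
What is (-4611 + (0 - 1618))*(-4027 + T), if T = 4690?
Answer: -4129827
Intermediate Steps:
(-4611 + (0 - 1618))*(-4027 + T) = (-4611 + (0 - 1618))*(-4027 + 4690) = (-4611 - 1618)*663 = -6229*663 = -4129827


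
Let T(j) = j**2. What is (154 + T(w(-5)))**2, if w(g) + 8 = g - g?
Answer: 47524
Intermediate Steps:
w(g) = -8 (w(g) = -8 + (g - g) = -8 + 0 = -8)
(154 + T(w(-5)))**2 = (154 + (-8)**2)**2 = (154 + 64)**2 = 218**2 = 47524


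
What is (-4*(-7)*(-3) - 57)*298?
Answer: -42018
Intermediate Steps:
(-4*(-7)*(-3) - 57)*298 = (28*(-3) - 57)*298 = (-84 - 57)*298 = -141*298 = -42018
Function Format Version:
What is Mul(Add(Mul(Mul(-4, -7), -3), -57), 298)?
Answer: -42018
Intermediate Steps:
Mul(Add(Mul(Mul(-4, -7), -3), -57), 298) = Mul(Add(Mul(28, -3), -57), 298) = Mul(Add(-84, -57), 298) = Mul(-141, 298) = -42018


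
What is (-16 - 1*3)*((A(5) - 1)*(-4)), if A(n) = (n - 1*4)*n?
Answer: 304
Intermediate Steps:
A(n) = n*(-4 + n) (A(n) = (n - 4)*n = (-4 + n)*n = n*(-4 + n))
(-16 - 1*3)*((A(5) - 1)*(-4)) = (-16 - 1*3)*((5*(-4 + 5) - 1)*(-4)) = (-16 - 3)*((5*1 - 1)*(-4)) = -19*(5 - 1)*(-4) = -76*(-4) = -19*(-16) = 304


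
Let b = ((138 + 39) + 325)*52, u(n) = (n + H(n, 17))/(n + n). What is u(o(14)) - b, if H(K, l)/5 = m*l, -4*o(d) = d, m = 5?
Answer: -366299/14 ≈ -26164.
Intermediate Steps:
o(d) = -d/4
H(K, l) = 25*l (H(K, l) = 5*(5*l) = 25*l)
u(n) = (425 + n)/(2*n) (u(n) = (n + 25*17)/(n + n) = (n + 425)/((2*n)) = (425 + n)*(1/(2*n)) = (425 + n)/(2*n))
b = 26104 (b = (177 + 325)*52 = 502*52 = 26104)
u(o(14)) - b = (425 - ¼*14)/(2*((-¼*14))) - 1*26104 = (425 - 7/2)/(2*(-7/2)) - 26104 = (½)*(-2/7)*(843/2) - 26104 = -843/14 - 26104 = -366299/14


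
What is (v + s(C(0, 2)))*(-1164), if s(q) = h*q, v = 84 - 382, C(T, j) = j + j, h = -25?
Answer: 463272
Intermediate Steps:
C(T, j) = 2*j
v = -298
s(q) = -25*q
(v + s(C(0, 2)))*(-1164) = (-298 - 50*2)*(-1164) = (-298 - 25*4)*(-1164) = (-298 - 100)*(-1164) = -398*(-1164) = 463272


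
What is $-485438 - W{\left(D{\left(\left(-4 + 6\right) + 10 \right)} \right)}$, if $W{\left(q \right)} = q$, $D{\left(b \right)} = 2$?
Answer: $-485440$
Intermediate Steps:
$-485438 - W{\left(D{\left(\left(-4 + 6\right) + 10 \right)} \right)} = -485438 - 2 = -485440$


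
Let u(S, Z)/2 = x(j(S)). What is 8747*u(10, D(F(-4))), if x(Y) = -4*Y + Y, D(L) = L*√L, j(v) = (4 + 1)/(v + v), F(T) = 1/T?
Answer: -26241/2 ≈ -13121.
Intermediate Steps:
j(v) = 5/(2*v) (j(v) = 5/((2*v)) = 5*(1/(2*v)) = 5/(2*v))
D(L) = L^(3/2)
x(Y) = -3*Y
u(S, Z) = -15/S (u(S, Z) = 2*(-15/(2*S)) = -15/S)
8747*u(10, D(F(-4))) = 8747*(-15/10) = 8747*(-15*⅒) = 8747*(-3/2) = -26241/2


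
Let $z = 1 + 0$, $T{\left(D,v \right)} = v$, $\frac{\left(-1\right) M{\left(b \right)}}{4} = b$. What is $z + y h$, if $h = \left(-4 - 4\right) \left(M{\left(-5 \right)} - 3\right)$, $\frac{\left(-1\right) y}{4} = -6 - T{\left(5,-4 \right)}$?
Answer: $-1087$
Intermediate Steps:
$M{\left(b \right)} = - 4 b$
$z = 1$
$y = 8$ ($y = - 4 \left(-6 - -4\right) = - 4 \left(-6 + 4\right) = \left(-4\right) \left(-2\right) = 8$)
$h = -136$ ($h = \left(-4 - 4\right) \left(\left(-4\right) \left(-5\right) - 3\right) = - 8 \left(20 - 3\right) = \left(-8\right) 17 = -136$)
$z + y h = 1 + 8 \left(-136\right) = 1 - 1088 = -1087$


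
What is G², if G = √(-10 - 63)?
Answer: -73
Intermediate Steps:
G = I*√73 (G = √(-73) = I*√73 ≈ 8.544*I)
G² = (I*√73)² = -73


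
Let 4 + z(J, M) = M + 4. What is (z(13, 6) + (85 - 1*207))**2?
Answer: 13456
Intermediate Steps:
z(J, M) = M (z(J, M) = -4 + (M + 4) = -4 + (4 + M) = M)
(z(13, 6) + (85 - 1*207))**2 = (6 + (85 - 1*207))**2 = (6 + (85 - 207))**2 = (6 - 122)**2 = (-116)**2 = 13456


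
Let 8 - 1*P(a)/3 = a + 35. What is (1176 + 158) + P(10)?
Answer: 1223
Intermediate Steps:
P(a) = -81 - 3*a (P(a) = 24 - 3*(a + 35) = 24 - 3*(35 + a) = 24 + (-105 - 3*a) = -81 - 3*a)
(1176 + 158) + P(10) = (1176 + 158) + (-81 - 3*10) = 1334 + (-81 - 30) = 1334 - 111 = 1223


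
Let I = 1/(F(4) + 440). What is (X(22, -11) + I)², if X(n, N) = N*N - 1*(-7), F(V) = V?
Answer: 3229989889/197136 ≈ 16385.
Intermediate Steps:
X(n, N) = 7 + N² (X(n, N) = N² + 7 = 7 + N²)
I = 1/444 (I = 1/(4 + 440) = 1/444 ≈ 0.0022523)
(X(22, -11) + I)² = ((7 + (-11)²) + 1/444)² = ((7 + 121) + 1/444)² = (128 + 1/444)² = (56833/444)² = 3229989889/197136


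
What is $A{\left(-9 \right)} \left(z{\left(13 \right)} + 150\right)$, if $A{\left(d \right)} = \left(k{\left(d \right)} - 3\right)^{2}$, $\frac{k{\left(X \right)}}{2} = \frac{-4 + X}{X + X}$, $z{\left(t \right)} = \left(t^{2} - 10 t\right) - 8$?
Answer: $\frac{35476}{81} \approx 437.98$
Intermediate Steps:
$z{\left(t \right)} = -8 + t^{2} - 10 t$
$k{\left(X \right)} = \frac{-4 + X}{X}$ ($k{\left(X \right)} = 2 \frac{-4 + X}{X + X} = 2 \frac{-4 + X}{2 X} = \frac{-4 + X}{X}$)
$A{\left(d \right)} = \left(-3 + \frac{-4 + d}{d}\right)^{2}$ ($A{\left(d \right)} = \left(\frac{-4 + d}{d} - 3\right)^{2} = \left(-3 + \frac{-4 + d}{d}\right)^{2}$)
$A{\left(-9 \right)} \left(z{\left(13 \right)} + 150\right) = \frac{4 \left(2 - 9\right)^{2}}{81} \left(\left(-8 + 13^{2} - 130\right) + 150\right) = 4 \cdot \frac{1}{81} \left(-7\right)^{2} \left(\left(-8 + 169 - 130\right) + 150\right) = 4 \cdot \frac{1}{81} \cdot 49 \left(31 + 150\right) = \frac{196}{81} \cdot 181 = \frac{35476}{81}$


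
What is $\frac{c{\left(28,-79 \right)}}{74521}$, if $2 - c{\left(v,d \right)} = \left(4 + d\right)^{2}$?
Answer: $- \frac{5623}{74521} \approx -0.075455$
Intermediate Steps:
$c{\left(v,d \right)} = 2 - \left(4 + d\right)^{2}$
$\frac{c{\left(28,-79 \right)}}{74521} = \frac{2 - \left(4 - 79\right)^{2}}{74521} = \left(2 - \left(-75\right)^{2}\right) \frac{1}{74521} = \left(2 - 5625\right) \frac{1}{74521} = \left(-5623\right) \frac{1}{74521} = - \frac{5623}{74521}$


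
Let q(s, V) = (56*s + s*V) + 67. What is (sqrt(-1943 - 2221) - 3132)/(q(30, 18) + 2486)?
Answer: -1044/1591 + 2*I*sqrt(1041)/4773 ≈ -0.65619 + 0.01352*I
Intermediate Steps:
q(s, V) = 67 + 56*s + V*s (q(s, V) = (56*s + V*s) + 67 = 67 + 56*s + V*s)
(sqrt(-1943 - 2221) - 3132)/(q(30, 18) + 2486) = (sqrt(-1943 - 2221) - 3132)/((67 + 56*30 + 18*30) + 2486) = (sqrt(-4164) - 3132)/((67 + 1680 + 540) + 2486) = (2*I*sqrt(1041) - 3132)/(2287 + 2486) = (-3132 + 2*I*sqrt(1041))/4773 = (-3132 + 2*I*sqrt(1041))*(1/4773) = -1044/1591 + 2*I*sqrt(1041)/4773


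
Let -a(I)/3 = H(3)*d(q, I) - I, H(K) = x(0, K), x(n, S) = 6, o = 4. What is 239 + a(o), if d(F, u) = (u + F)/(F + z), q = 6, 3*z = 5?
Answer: 5233/23 ≈ 227.52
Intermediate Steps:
z = 5/3 (z = (⅓)*5 = 5/3 ≈ 1.6667)
H(K) = 6
d(F, u) = (F + u)/(5/3 + F) (d(F, u) = (u + F)/(F + 5/3) = (F + u)/(5/3 + F))
a(I) = -324/23 + 15*I/23 (a(I) = -3*(6*(3*(6 + I)/(5 + 3*6)) - I) = -3*(6*(3*(6 + I)/(5 + 18)) - I) = -3*(6*(3*(6 + I)/23) - I) = -3*(6*(3*(1/23)*(6 + I)) - I) = -3*(6*(18/23 + 3*I/23) - I) = -3*((108/23 + 18*I/23) - I) = -3*(108/23 - 5*I/23) = -324/23 + 15*I/23)
239 + a(o) = 239 + (-324/23 + (15/23)*4) = 239 + (-324/23 + 60/23) = 239 - 264/23 = 5233/23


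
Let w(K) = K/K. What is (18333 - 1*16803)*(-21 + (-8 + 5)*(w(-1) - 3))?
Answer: -22950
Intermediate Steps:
w(K) = 1
(18333 - 1*16803)*(-21 + (-8 + 5)*(w(-1) - 3)) = (18333 - 1*16803)*(-21 + (-8 + 5)*(1 - 3)) = (18333 - 16803)*(-21 - 3*(-2)) = 1530*(-21 + 6) = 1530*(-15) = -22950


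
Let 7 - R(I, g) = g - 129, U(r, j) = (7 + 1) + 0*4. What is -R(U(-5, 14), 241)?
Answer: 105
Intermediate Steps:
U(r, j) = 8 (U(r, j) = 8 + 0 = 8)
R(I, g) = 136 - g (R(I, g) = 7 - (g - 129) = 7 - (-129 + g) = 7 + (129 - g) = 136 - g)
-R(U(-5, 14), 241) = -(136 - 1*241) = -(136 - 241) = -1*(-105) = 105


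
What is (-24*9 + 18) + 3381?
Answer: 3183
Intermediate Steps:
(-24*9 + 18) + 3381 = (-216 + 18) + 3381 = -198 + 3381 = 3183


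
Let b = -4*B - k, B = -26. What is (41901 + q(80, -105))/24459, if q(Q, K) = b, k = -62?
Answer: 1357/789 ≈ 1.7199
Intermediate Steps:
b = 166 (b = -4*(-26) - 1*(-62) = 104 + 62 = 166)
q(Q, K) = 166
(41901 + q(80, -105))/24459 = (41901 + 166)/24459 = 42067*(1/24459) = 1357/789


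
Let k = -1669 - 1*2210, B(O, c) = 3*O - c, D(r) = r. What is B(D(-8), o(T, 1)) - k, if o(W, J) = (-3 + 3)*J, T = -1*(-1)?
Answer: 3855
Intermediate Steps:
T = 1
o(W, J) = 0 (o(W, J) = 0*J = 0)
B(O, c) = -c + 3*O
k = -3879 (k = -1669 - 2210 = -3879)
B(D(-8), o(T, 1)) - k = (-1*0 + 3*(-8)) - 1*(-3879) = (0 - 24) + 3879 = -24 + 3879 = 3855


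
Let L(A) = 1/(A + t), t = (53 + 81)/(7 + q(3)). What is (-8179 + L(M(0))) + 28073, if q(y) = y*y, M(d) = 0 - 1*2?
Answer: 1014602/51 ≈ 19894.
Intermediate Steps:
M(d) = -2 (M(d) = 0 - 2 = -2)
q(y) = y**2
t = 67/8 (t = (53 + 81)/(7 + 3**2) = 134/(7 + 9) = 134/16 = 134*(1/16) = 67/8 ≈ 8.3750)
L(A) = 1/(67/8 + A) (L(A) = 1/(A + 67/8) = 1/(67/8 + A))
(-8179 + L(M(0))) + 28073 = (-8179 + 8/(67 + 8*(-2))) + 28073 = (-8179 + 8/(67 - 16)) + 28073 = (-8179 + 8/51) + 28073 = -417121/51 + 28073 = 1014602/51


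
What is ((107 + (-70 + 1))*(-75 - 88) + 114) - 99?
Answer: -6179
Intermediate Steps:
((107 + (-70 + 1))*(-75 - 88) + 114) - 99 = ((107 - 69)*(-163) + 114) - 99 = (38*(-163) + 114) - 99 = (-6194 + 114) - 99 = -6080 - 99 = -6179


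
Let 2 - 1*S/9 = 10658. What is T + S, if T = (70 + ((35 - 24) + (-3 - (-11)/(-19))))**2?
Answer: -32457503/361 ≈ -89910.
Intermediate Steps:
S = -95904 (S = 18 - 9*10658 = 18 - 95922 = -95904)
T = 2163841/361 (T = (70 + (11 + (-3 - (-11)*(-1)/19)))**2 = (70 + (11 + (-3 - 1*11/19)))**2 = (70 + (11 + (-3 - 11/19)))**2 = (70 + (11 - 68/19))**2 = (70 + 141/19)**2 = (1471/19)**2 = 2163841/361 ≈ 5994.0)
T + S = 2163841/361 - 95904 = -32457503/361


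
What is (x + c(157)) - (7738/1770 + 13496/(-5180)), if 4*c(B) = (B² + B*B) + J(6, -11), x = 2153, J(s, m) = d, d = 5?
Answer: 1896195319/130980 ≈ 14477.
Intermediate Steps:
J(s, m) = 5
c(B) = 5/4 + B²/2 (c(B) = ((B² + B*B) + 5)/4 = ((B² + B²) + 5)/4 = (2*B² + 5)/4 = (5 + 2*B²)/4 = 5/4 + B²/2)
(x + c(157)) - (7738/1770 + 13496/(-5180)) = (2153 + (5/4 + (½)*157²)) - (7738/1770 + 13496/(-5180)) = (2153 + (5/4 + (½)*24649)) - (7738*(1/1770) + 13496*(-1/5180)) = (2153 + (5/4 + 24649/2)) - (3869/885 - 482/185) = (2153 + 49303/4) - 1*57839/32745 = 57915/4 - 57839/32745 = 1896195319/130980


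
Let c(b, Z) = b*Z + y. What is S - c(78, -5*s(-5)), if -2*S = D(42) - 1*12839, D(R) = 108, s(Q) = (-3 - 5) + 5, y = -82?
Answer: 10555/2 ≈ 5277.5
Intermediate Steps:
s(Q) = -3 (s(Q) = -8 + 5 = -3)
c(b, Z) = -82 + Z*b (c(b, Z) = b*Z - 82 = Z*b - 82 = -82 + Z*b)
S = 12731/2 (S = -(108 - 1*12839)/2 = -(108 - 12839)/2 = -1/2*(-12731) = 12731/2 ≈ 6365.5)
S - c(78, -5*s(-5)) = 12731/2 - (-82 - 5*(-3)*78) = 12731/2 - (-82 + 15*78) = 12731/2 - (-82 + 1170) = 12731/2 - 1*1088 = 12731/2 - 1088 = 10555/2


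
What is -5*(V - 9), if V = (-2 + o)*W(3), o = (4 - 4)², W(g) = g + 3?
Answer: 105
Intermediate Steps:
W(g) = 3 + g
o = 0 (o = 0² = 0)
V = -12 (V = (-2 + 0)*(3 + 3) = -2*6 = -12)
-5*(V - 9) = -5*(-12 - 9) = -5*(-21) = 105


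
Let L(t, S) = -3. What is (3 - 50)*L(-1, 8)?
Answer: 141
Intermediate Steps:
(3 - 50)*L(-1, 8) = (3 - 50)*(-3) = -47*(-3) = 141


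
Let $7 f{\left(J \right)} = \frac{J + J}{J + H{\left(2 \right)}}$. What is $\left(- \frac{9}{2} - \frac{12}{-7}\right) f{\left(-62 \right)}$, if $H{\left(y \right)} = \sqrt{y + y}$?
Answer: $- \frac{403}{490} \approx -0.82245$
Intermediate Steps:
$H{\left(y \right)} = \sqrt{2} \sqrt{y}$ ($H{\left(y \right)} = \sqrt{2 y} = \sqrt{2} \sqrt{y}$)
$f{\left(J \right)} = \frac{2 J}{7 \left(2 + J\right)}$ ($f{\left(J \right)} = \frac{\left(J + J\right) \frac{1}{J + \sqrt{2} \sqrt{2}}}{7} = \frac{2 J \frac{1}{J + 2}}{7} = \frac{2 J \frac{1}{2 + J}}{7} = \frac{2 J}{7 \left(2 + J\right)}$)
$\left(- \frac{9}{2} - \frac{12}{-7}\right) f{\left(-62 \right)} = \left(- \frac{9}{2} - \frac{12}{-7}\right) \frac{2}{7} \left(-62\right) \frac{1}{2 - 62} = \left(\left(-9\right) \frac{1}{2} - - \frac{12}{7}\right) \frac{2}{7} \left(-62\right) \frac{1}{-60} = \left(- \frac{9}{2} + \frac{12}{7}\right) \frac{2}{7} \left(-62\right) \left(- \frac{1}{60}\right) = \left(- \frac{39}{14}\right) \frac{31}{105} = - \frac{403}{490}$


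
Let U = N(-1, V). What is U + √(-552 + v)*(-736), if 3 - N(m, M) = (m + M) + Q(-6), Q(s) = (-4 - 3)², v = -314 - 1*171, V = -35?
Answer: -10 - 736*I*√1037 ≈ -10.0 - 23701.0*I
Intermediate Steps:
v = -485 (v = -314 - 171 = -485)
Q(s) = 49 (Q(s) = (-7)² = 49)
N(m, M) = -46 - M - m (N(m, M) = 3 - ((m + M) + 49) = 3 - ((M + m) + 49) = 3 - (49 + M + m) = 3 + (-49 - M - m) = -46 - M - m)
U = -10 (U = -46 - 1*(-35) - 1*(-1) = -46 + 35 + 1 = -10)
U + √(-552 + v)*(-736) = -10 + √(-552 - 485)*(-736) = -10 + √(-1037)*(-736) = -10 + (I*√1037)*(-736) = -10 - 736*I*√1037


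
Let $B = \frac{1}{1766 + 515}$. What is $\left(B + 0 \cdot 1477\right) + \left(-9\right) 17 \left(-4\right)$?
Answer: $\frac{1395973}{2281} \approx 612.0$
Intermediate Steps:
$B = \frac{1}{2281} \approx 0.0004384$
$\left(B + 0 \cdot 1477\right) + \left(-9\right) 17 \left(-4\right) = \left(\frac{1}{2281} + 0 \cdot 1477\right) + \left(-9\right) 17 \left(-4\right) = \left(\frac{1}{2281} + 0\right) - -612 = \frac{1}{2281} + 612 = \frac{1395973}{2281}$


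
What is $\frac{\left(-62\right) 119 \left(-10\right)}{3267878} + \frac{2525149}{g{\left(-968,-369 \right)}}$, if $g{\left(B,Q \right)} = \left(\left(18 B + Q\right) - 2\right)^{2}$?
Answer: $\frac{15807601534161}{517406432466475} \approx 0.030552$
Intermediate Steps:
$g{\left(B,Q \right)} = \left(-2 + Q + 18 B\right)^{2}$ ($g{\left(B,Q \right)} = \left(\left(Q + 18 B\right) - 2\right)^{2} = \left(-2 + Q + 18 B\right)^{2}$)
$\frac{\left(-62\right) 119 \left(-10\right)}{3267878} + \frac{2525149}{g{\left(-968,-369 \right)}} = \frac{\left(-62\right) 119 \left(-10\right)}{3267878} + \frac{2525149}{\left(-2 - 369 + 18 \left(-968\right)\right)^{2}} = \left(-7378\right) \left(-10\right) \frac{1}{3267878} + \frac{2525149}{\left(-2 - 369 - 17424\right)^{2}} = 73780 \cdot \frac{1}{3267878} + \frac{2525149}{\left(-17795\right)^{2}} = \frac{36890}{1633939} + \frac{2525149}{316662025} = \frac{15807601534161}{517406432466475}$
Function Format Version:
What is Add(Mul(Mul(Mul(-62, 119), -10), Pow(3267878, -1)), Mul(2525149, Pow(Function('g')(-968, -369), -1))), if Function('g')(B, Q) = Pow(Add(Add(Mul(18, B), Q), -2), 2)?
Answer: Rational(15807601534161, 517406432466475) ≈ 0.030552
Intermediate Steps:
Function('g')(B, Q) = Pow(Add(-2, Q, Mul(18, B)), 2) (Function('g')(B, Q) = Pow(Add(Add(Q, Mul(18, B)), -2), 2) = Pow(Add(-2, Q, Mul(18, B)), 2))
Add(Mul(Mul(Mul(-62, 119), -10), Pow(3267878, -1)), Mul(2525149, Pow(Function('g')(-968, -369), -1))) = Add(Mul(Mul(Mul(-62, 119), -10), Pow(3267878, -1)), Mul(2525149, Pow(Pow(Add(-2, -369, Mul(18, -968)), 2), -1))) = Add(Mul(Mul(-7378, -10), Rational(1, 3267878)), Mul(2525149, Pow(Pow(Add(-2, -369, -17424), 2), -1))) = Add(Mul(73780, Rational(1, 3267878)), Mul(2525149, Pow(Pow(-17795, 2), -1))) = Add(Rational(36890, 1633939), Mul(2525149, Pow(316662025, -1))) = Add(Rational(36890, 1633939), Mul(2525149, Rational(1, 316662025))) = Add(Rational(36890, 1633939), Rational(2525149, 316662025)) = Rational(15807601534161, 517406432466475)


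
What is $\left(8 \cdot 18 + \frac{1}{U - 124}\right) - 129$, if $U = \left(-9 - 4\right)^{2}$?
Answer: $\frac{676}{45} \approx 15.022$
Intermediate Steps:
$U = 169$ ($U = \left(-13\right)^{2} = 169$)
$\left(8 \cdot 18 + \frac{1}{U - 124}\right) - 129 = \left(8 \cdot 18 + \frac{1}{169 - 124}\right) - 129 = \left(144 + \frac{1}{45}\right) - 129 = \frac{6481}{45} - 129 = \frac{676}{45}$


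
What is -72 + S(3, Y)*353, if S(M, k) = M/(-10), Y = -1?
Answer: -1779/10 ≈ -177.90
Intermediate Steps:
S(M, k) = -M/10 (S(M, k) = M*(-⅒) = -M/10)
-72 + S(3, Y)*353 = -72 - ⅒*3*353 = -72 - 3/10*353 = -72 - 1059/10 = -1779/10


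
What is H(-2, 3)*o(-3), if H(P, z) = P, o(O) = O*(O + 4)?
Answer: 6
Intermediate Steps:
o(O) = O*(4 + O)
H(-2, 3)*o(-3) = -(-6)*(4 - 3) = -(-6) = -2*(-3) = 6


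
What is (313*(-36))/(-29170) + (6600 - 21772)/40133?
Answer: 4825702/585339805 ≈ 0.0082443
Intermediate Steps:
(313*(-36))/(-29170) + (6600 - 21772)/40133 = -11268*(-1/29170) - 15172*1/40133 = 5634/14585 - 15172/40133 = 4825702/585339805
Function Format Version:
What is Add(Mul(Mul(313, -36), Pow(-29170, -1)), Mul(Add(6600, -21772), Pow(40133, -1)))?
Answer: Rational(4825702, 585339805) ≈ 0.0082443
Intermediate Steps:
Add(Mul(Mul(313, -36), Pow(-29170, -1)), Mul(Add(6600, -21772), Pow(40133, -1))) = Add(Mul(-11268, Rational(-1, 29170)), Mul(-15172, Rational(1, 40133))) = Add(Rational(5634, 14585), Rational(-15172, 40133)) = Rational(4825702, 585339805)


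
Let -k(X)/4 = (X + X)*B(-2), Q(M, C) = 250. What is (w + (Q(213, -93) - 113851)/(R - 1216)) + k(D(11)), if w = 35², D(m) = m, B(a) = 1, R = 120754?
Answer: 45267035/39846 ≈ 1136.0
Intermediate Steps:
w = 1225
k(X) = -8*X (k(X) = -4*(X + X) = -4*2*X = -8*X)
(w + (Q(213, -93) - 113851)/(R - 1216)) + k(D(11)) = (1225 + (250 - 113851)/(120754 - 1216)) - 8*11 = (1225 - 113601/119538) - 88 = (1225 - 113601*1/119538) - 88 = (1225 - 37867/39846) - 88 = 48773483/39846 - 88 = 45267035/39846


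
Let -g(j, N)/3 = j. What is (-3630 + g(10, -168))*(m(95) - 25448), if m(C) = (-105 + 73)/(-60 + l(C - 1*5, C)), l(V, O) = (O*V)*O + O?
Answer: 15131193017184/162457 ≈ 9.3140e+7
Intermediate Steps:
g(j, N) = -3*j
l(V, O) = O + V*O² (l(V, O) = V*O² + O = O + V*O²)
m(C) = -32/(-60 + C*(1 + C*(-5 + C))) (m(C) = (-105 + 73)/(-60 + C*(1 + C*(C - 1*5))) = -32/(-60 + C*(1 + C*(C - 5))) = -32/(-60 + C*(1 + C*(-5 + C))))
(-3630 + g(10, -168))*(m(95) - 25448) = (-3630 - 3*10)*(-32/(-60 + 95*(1 + 95*(-5 + 95))) - 25448) = (-3630 - 30)*(-32/(-60 + 95*(1 + 95*90)) - 25448) = -3660*(-32/(-60 + 95*(1 + 8550)) - 25448) = -3660*(-32/(-60 + 95*8551) - 25448) = -3660*(-32/(-60 + 812345) - 25448) = -3660*(-32/812285 - 25448) = -3660*(-20671028712/812285) = 15131193017184/162457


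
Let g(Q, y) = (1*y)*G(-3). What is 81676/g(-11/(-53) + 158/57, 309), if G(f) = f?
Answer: -81676/927 ≈ -88.108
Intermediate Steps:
g(Q, y) = -3*y (g(Q, y) = (1*y)*(-3) = y*(-3) = -3*y)
81676/g(-11/(-53) + 158/57, 309) = 81676/((-3*309)) = 81676/(-927) = 81676*(-1/927) = -81676/927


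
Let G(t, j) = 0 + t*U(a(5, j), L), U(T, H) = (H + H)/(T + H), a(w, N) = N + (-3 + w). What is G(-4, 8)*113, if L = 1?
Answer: -904/11 ≈ -82.182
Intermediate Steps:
a(w, N) = -3 + N + w
U(T, H) = 2*H/(H + T) (U(T, H) = (2*H)/(H + T) = 2*H/(H + T))
G(t, j) = 2*t/(3 + j) (G(t, j) = 0 + t*(2*1/(1 + (-3 + j + 5))) = 0 + t*(2*1/(1 + (2 + j))) = 0 + t*(2*1/(3 + j)) = 0 + t*(2/(3 + j)) = 0 + 2*t/(3 + j) = 2*t/(3 + j))
G(-4, 8)*113 = (2*(-4)/(3 + 8))*113 = (2*(-4)/11)*113 = (2*(-4)*(1/11))*113 = -8/11*113 = -904/11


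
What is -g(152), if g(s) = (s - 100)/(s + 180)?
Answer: -13/83 ≈ -0.15663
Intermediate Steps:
g(s) = (-100 + s)/(180 + s)
-g(152) = -(-100 + 152)/(180 + 152) = -52/332 = -1*13/83 = -13/83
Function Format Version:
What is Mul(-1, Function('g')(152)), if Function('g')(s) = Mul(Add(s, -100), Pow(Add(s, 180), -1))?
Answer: Rational(-13, 83) ≈ -0.15663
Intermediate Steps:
Function('g')(s) = Mul(Pow(Add(180, s), -1), Add(-100, s)) (Function('g')(s) = Mul(Add(-100, s), Pow(Add(180, s), -1)) = Mul(Pow(Add(180, s), -1), Add(-100, s)))
Mul(-1, Function('g')(152)) = Mul(-1, Mul(Pow(Add(180, 152), -1), Add(-100, 152))) = Mul(-1, Mul(Pow(332, -1), 52)) = Mul(-1, Mul(Rational(1, 332), 52)) = Mul(-1, Rational(13, 83)) = Rational(-13, 83)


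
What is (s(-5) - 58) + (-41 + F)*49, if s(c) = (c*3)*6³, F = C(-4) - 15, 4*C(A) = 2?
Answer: -12035/2 ≈ -6017.5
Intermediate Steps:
C(A) = ½ (C(A) = (¼)*2 = ½)
F = -29/2 (F = ½ - 15 = -29/2 ≈ -14.500)
s(c) = 648*c (s(c) = (3*c)*216 = 648*c)
(s(-5) - 58) + (-41 + F)*49 = (648*(-5) - 58) + (-41 - 29/2)*49 = (-3240 - 58) - 111/2*49 = -3298 - 5439/2 = -12035/2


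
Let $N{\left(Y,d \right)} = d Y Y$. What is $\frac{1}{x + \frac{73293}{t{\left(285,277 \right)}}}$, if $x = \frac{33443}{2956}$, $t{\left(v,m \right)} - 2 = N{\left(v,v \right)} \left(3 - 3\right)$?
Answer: $\frac{2956}{108360497} \approx 2.7279 \cdot 10^{-5}$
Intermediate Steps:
$N{\left(Y,d \right)} = d Y^{2}$ ($N{\left(Y,d \right)} = Y d Y = d Y^{2}$)
$t{\left(v,m \right)} = 2$ ($t{\left(v,m \right)} = 2 + v v^{2} \left(3 - 3\right) = 2 + v^{3} \cdot 0 = 2 + 0 = 2$)
$x = \frac{33443}{2956}$ ($x = 33443 \cdot \frac{1}{2956} = \frac{33443}{2956} \approx 11.314$)
$\frac{1}{x + \frac{73293}{t{\left(285,277 \right)}}} = \frac{1}{\frac{33443}{2956} + \frac{73293}{2}} = \frac{1}{\frac{108360497}{2956}} = \frac{2956}{108360497}$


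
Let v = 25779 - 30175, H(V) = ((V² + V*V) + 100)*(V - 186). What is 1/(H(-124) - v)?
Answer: -1/9559724 ≈ -1.0461e-7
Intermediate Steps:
H(V) = (-186 + V)*(100 + 2*V²) (H(V) = ((V² + V²) + 100)*(-186 + V) = (2*V² + 100)*(-186 + V) = (100 + 2*V²)*(-186 + V) = (-186 + V)*(100 + 2*V²))
v = -4396
1/(H(-124) - v) = 1/((-18600 - 372*(-124)² + 2*(-124)³ + 100*(-124)) - 1*(-4396)) = 1/((-18600 - 372*15376 + 2*(-1906624) - 12400) + 4396) = 1/((-18600 - 5719872 - 3813248 - 12400) + 4396) = 1/(-9564120 + 4396) = 1/(-9559724) = -1/9559724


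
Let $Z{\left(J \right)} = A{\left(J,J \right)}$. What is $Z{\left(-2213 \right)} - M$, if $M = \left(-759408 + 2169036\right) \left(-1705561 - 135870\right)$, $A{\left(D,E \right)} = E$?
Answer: $2595732695455$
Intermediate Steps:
$Z{\left(J \right)} = J$
$M = -2595732697668$ ($M = 1409628 \left(-1841431\right) = -2595732697668$)
$Z{\left(-2213 \right)} - M = -2213 - -2595732697668 = -2213 + 2595732697668 = 2595732695455$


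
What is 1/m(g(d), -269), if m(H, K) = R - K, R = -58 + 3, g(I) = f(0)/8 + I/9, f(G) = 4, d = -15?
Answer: 1/214 ≈ 0.0046729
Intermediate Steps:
g(I) = ½ + I/9 (g(I) = 4/8 + I/9 = 4*(⅛) + I*(⅑) = ½ + I/9)
R = -55
m(H, K) = -55 - K
1/m(g(d), -269) = 1/(-55 - 1*(-269)) = 1/(-55 + 269) = 1/214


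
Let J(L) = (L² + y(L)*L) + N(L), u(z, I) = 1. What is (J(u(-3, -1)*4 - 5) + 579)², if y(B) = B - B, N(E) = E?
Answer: 335241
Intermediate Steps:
y(B) = 0
J(L) = L + L² (J(L) = (L² + 0*L) + L = (L² + 0) + L = L² + L = L + L²)
(J(u(-3, -1)*4 - 5) + 579)² = ((1*4 - 5)*(1 + (1*4 - 5)) + 579)² = ((4 - 5)*(1 + (4 - 5)) + 579)² = (-(1 - 1) + 579)² = (-1*0 + 579)² = (0 + 579)² = 579² = 335241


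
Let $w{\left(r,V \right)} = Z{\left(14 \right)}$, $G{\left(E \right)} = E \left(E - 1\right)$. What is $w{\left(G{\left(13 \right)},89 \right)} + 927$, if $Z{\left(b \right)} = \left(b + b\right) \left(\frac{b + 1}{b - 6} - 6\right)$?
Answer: $\frac{1623}{2} \approx 811.5$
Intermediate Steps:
$G{\left(E \right)} = E \left(-1 + E\right)$
$Z{\left(b \right)} = 2 b \left(-6 + \frac{1 + b}{-6 + b}\right)$ ($Z{\left(b \right)} = 2 b \left(\frac{1 + b}{-6 + b} - 6\right) = 2 b \left(-6 + \frac{1 + b}{-6 + b}\right)$)
$w{\left(r,V \right)} = - \frac{231}{2}$ ($w{\left(r,V \right)} = 2 \cdot 14 \frac{1}{-6 + 14} \left(37 - 70\right) = 2 \cdot 14 \cdot \frac{1}{8} \left(37 - 70\right) = 2 \cdot 14 \cdot \frac{1}{8} \left(-33\right) = - \frac{231}{2}$)
$w{\left(G{\left(13 \right)},89 \right)} + 927 = - \frac{231}{2} + 927 = \frac{1623}{2}$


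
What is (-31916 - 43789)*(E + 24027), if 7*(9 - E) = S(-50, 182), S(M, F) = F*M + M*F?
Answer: -2016478380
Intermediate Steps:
S(M, F) = 2*F*M (S(M, F) = F*M + F*M = 2*F*M)
E = 2609 (E = 9 - 2*182*(-50)/7 = 9 - ⅐*(-18200) = 9 + 2600 = 2609)
(-31916 - 43789)*(E + 24027) = (-31916 - 43789)*(2609 + 24027) = -75705*26636 = -2016478380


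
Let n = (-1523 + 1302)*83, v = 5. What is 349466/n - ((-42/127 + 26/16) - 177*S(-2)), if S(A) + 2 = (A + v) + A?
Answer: -282910529/1433576 ≈ -197.35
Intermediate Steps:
S(A) = 3 + 2*A (S(A) = -2 + ((A + 5) + A) = -2 + ((5 + A) + A) = -2 + (5 + 2*A) = 3 + 2*A)
n = -18343 (n = -221*83 = -18343)
349466/n - ((-42/127 + 26/16) - 177*S(-2)) = 349466/(-18343) - ((-42/127 + 26/16) - 177*(3 + 2*(-2))) = 349466*(-1/18343) - ((-42*1/127 + 26*(1/16)) - 177*(3 - 4)) = -26882/1411 - ((-42/127 + 13/8) - 177*(-1)) = -26882/1411 - (1315/1016 + 177) = -26882/1411 - 1*181147/1016 = -26882/1411 - 181147/1016 = -282910529/1433576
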